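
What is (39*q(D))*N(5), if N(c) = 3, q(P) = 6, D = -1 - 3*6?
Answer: 702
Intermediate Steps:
D = -19 (D = -1 - 18 = -19)
(39*q(D))*N(5) = (39*6)*3 = 234*3 = 702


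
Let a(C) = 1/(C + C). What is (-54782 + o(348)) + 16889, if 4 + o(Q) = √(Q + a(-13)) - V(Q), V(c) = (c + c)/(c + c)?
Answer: -37898 + √235222/26 ≈ -37879.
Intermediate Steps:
a(C) = 1/(2*C)
V(c) = 1 (V(c) = (2*c)/((2*c)) = (2*c)*(1/(2*c)) = 1)
o(Q) = -5 + √(-1/26 + Q) (o(Q) = -4 + (√(Q + (½)/(-13)) - 1*1) = -4 + (√(Q + (½)*(-1/13)) - 1) = -4 + (√(Q - 1/26) - 1) = -4 + (√(-1/26 + Q) - 1) = -4 + (-1 + √(-1/26 + Q)) = -5 + √(-1/26 + Q))
(-54782 + o(348)) + 16889 = (-54782 + (-5 + √(-26 + 676*348)/26)) + 16889 = (-54782 + (-5 + √(-26 + 235248)/26)) + 16889 = (-54782 + (-5 + √235222/26)) + 16889 = (-54787 + √235222/26) + 16889 = -37898 + √235222/26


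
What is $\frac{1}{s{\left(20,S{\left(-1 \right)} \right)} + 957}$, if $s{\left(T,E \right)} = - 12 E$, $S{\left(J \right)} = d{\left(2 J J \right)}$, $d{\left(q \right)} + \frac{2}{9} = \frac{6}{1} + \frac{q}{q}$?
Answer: $\frac{3}{2627} \approx 0.001142$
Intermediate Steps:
$d{\left(q \right)} = \frac{61}{9}$ ($d{\left(q \right)} = - \frac{2}{9} + \left(\frac{6}{1} + \frac{q}{q}\right) = - \frac{2}{9} + \left(6 \cdot 1 + 1\right) = - \frac{2}{9} + \left(6 + 1\right) = - \frac{2}{9} + 7 = \frac{61}{9}$)
$S{\left(J \right)} = \frac{61}{9}$
$\frac{1}{s{\left(20,S{\left(-1 \right)} \right)} + 957} = \frac{1}{\left(-12\right) \frac{61}{9} + 957} = \frac{1}{- \frac{244}{3} + 957} = \frac{1}{\frac{2627}{3}} = \frac{3}{2627}$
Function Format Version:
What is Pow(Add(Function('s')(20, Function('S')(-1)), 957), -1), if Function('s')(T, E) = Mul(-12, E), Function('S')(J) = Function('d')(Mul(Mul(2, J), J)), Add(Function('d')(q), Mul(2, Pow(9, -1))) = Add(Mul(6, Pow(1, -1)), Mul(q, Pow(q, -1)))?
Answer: Rational(3, 2627) ≈ 0.0011420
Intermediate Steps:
Function('d')(q) = Rational(61, 9) (Function('d')(q) = Add(Rational(-2, 9), Add(Mul(6, Pow(1, -1)), Mul(q, Pow(q, -1)))) = Add(Rational(-2, 9), Add(Mul(6, 1), 1)) = Add(Rational(-2, 9), Add(6, 1)) = Add(Rational(-2, 9), 7) = Rational(61, 9))
Function('S')(J) = Rational(61, 9)
Pow(Add(Function('s')(20, Function('S')(-1)), 957), -1) = Pow(Add(Mul(-12, Rational(61, 9)), 957), -1) = Pow(Add(Rational(-244, 3), 957), -1) = Pow(Rational(2627, 3), -1) = Rational(3, 2627)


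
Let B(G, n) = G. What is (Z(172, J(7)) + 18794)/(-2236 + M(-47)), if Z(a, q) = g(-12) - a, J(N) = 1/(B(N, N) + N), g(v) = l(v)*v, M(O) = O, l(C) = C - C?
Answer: -18622/2283 ≈ -8.1568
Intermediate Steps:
l(C) = 0
g(v) = 0 (g(v) = 0*v = 0)
J(N) = 1/(2*N) (J(N) = 1/(N + N) = 1/(2*N))
Z(a, q) = -a (Z(a, q) = 0 - a = -a)
(Z(172, J(7)) + 18794)/(-2236 + M(-47)) = (-1*172 + 18794)/(-2236 - 47) = (-172 + 18794)/(-2283) = 18622*(-1/2283) = -18622/2283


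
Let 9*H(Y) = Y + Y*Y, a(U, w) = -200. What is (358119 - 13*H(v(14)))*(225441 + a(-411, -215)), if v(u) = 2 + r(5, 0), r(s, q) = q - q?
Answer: 241983388771/3 ≈ 8.0661e+10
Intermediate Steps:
r(s, q) = 0
v(u) = 2 (v(u) = 2 + 0 = 2)
H(Y) = Y/9 + Y**2/9 (H(Y) = (Y + Y*Y)/9 = (Y + Y**2)/9 = Y/9 + Y**2/9)
(358119 - 13*H(v(14)))*(225441 + a(-411, -215)) = (358119 - 13*2*(1 + 2)/9)*(225441 - 200) = (358119 - 13*2*3/9)*225241 = (358119 - 13*2/3)*225241 = (358119 - 26/3)*225241 = (1074331/3)*225241 = 241983388771/3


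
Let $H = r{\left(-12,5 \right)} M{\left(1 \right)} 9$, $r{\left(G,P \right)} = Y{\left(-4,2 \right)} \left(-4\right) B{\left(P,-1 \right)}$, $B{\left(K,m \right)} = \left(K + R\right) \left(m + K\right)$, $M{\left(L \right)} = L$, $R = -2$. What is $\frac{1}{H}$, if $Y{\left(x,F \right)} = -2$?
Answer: $\frac{1}{864} \approx 0.0011574$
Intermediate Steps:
$B{\left(K,m \right)} = \left(-2 + K\right) \left(K + m\right)$ ($B{\left(K,m \right)} = \left(K - 2\right) \left(m + K\right) = \left(-2 + K\right) \left(K + m\right)$)
$r{\left(G,P \right)} = 16 - 24 P + 8 P^{2}$ ($r{\left(G,P \right)} = \left(-2\right) \left(-4\right) \left(P^{2} - 2 P - -2 + P \left(-1\right)\right) = 8 \left(P^{2} - 2 P + 2 - P\right) = 8 \left(2 + P^{2} - 3 P\right) = 16 - 24 P + 8 P^{2}$)
$H = 864$ ($H = \left(16 - 120 + 8 \cdot 5^{2}\right) 1 \cdot 9 = \left(16 - 120 + 8 \cdot 25\right) 9 = \left(16 - 120 + 200\right) 9 = 96 \cdot 9 = 864$)
$\frac{1}{H} = \frac{1}{864}$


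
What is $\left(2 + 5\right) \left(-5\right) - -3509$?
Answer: $3474$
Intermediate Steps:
$\left(2 + 5\right) \left(-5\right) - -3509 = 7 \left(-5\right) + 3509 = -35 + 3509 = 3474$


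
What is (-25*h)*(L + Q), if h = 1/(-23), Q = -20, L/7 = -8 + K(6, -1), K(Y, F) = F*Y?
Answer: -2950/23 ≈ -128.26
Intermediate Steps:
L = -98 (L = 7*(-8 - 1*6) = 7*(-8 - 6) = 7*(-14) = -98)
h = -1/23 ≈ -0.043478
(-25*h)*(L + Q) = (-25*(-1/23))*(-98 - 20) = (25/23)*(-118) = -2950/23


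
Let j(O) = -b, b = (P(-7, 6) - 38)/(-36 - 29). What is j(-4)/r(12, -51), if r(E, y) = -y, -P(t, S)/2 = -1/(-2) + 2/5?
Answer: -199/16575 ≈ -0.012006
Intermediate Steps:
P(t, S) = -9/5 (P(t, S) = -2*(-1/(-2) + 2/5) = -2*(-1*(-½) + 2*(⅕)) = -2*(½ + ⅖) = -2*9/10 = -9/5)
b = 199/325 (b = (-9/5 - 38)/(-36 - 29) = -199/5/(-65) = -199/5*(-1/65) = 199/325 ≈ 0.61231)
j(O) = -199/325 (j(O) = -1*199/325 = -199/325)
j(-4)/r(12, -51) = -199/(325*((-1*(-51)))) = -199/325/51 = -199/325*1/51 = -199/16575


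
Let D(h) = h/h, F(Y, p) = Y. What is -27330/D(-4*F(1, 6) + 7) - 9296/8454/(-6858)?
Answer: -396131485066/14494383 ≈ -27330.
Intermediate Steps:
D(h) = 1
-27330/D(-4*F(1, 6) + 7) - 9296/8454/(-6858) = -27330/1 - 9296/8454/(-6858) = -27330*1 - 9296*1/8454*(-1/6858) = -27330 - 4648/4227*(-1/6858) = -27330 + 2324/14494383 = -396131485066/14494383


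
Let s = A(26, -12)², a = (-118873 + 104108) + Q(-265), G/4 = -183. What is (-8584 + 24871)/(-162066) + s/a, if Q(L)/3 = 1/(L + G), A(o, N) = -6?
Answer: -20464420339/198810521894 ≈ -0.10293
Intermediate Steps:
G = -732 (G = 4*(-183) = -732)
Q(L) = 3/(-732 + L) (Q(L) = 3/(L - 732) = 3/(-732 + L))
a = -14720708/997 (a = (-118873 + 104108) + 3/(-732 - 265) = -14765 + 3/(-997) = -14765 + 3*(-1/997) = -14765 - 3/997 = -14720708/997 ≈ -14765.)
s = 36 (s = (-6)² = 36)
(-8584 + 24871)/(-162066) + s/a = (-8584 + 24871)/(-162066) + 36/(-14720708/997) = 16287*(-1/162066) + 36*(-997/14720708) = -5429/54022 - 8973/3680177 = -20464420339/198810521894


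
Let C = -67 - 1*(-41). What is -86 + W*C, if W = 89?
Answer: -2400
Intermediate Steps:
C = -26 (C = -67 + 41 = -26)
-86 + W*C = -86 + 89*(-26) = -86 - 2314 = -2400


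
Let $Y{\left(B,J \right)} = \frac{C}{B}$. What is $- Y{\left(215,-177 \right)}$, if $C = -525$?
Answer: $\frac{105}{43} \approx 2.4419$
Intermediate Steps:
$Y{\left(B,J \right)} = - \frac{525}{B}$
$- Y{\left(215,-177 \right)} = - \frac{-525}{215} = \left(-1\right) \left(- \frac{105}{43}\right) = \frac{105}{43}$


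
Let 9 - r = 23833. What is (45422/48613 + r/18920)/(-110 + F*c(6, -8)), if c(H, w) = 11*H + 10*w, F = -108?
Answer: -18673242/80593791245 ≈ -0.00023170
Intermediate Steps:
c(H, w) = 10*w + 11*H
r = -23824 (r = 9 - 1*23833 = 9 - 23833 = -23824)
(45422/48613 + r/18920)/(-110 + F*c(6, -8)) = (45422/48613 - 23824/18920)/(-110 - 108*(10*(-8) + 11*6)) = (45422*(1/48613) - 23824*1/18920)/(-110 - 108*(-80 + 66)) = (45422/48613 - 2978/2365)/(-110 - 108*(-14)) = -37346484/(114969745*(-110 + 1512)) = -37346484/114969745/1402 = -37346484/114969745*1/1402 = -18673242/80593791245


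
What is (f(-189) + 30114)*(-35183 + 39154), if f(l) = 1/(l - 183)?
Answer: 44484758197/372 ≈ 1.1958e+8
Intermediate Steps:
f(l) = 1/(-183 + l)
(f(-189) + 30114)*(-35183 + 39154) = (1/(-183 - 189) + 30114)*(-35183 + 39154) = (1/(-372) + 30114)*3971 = (-1/372 + 30114)*3971 = (11202407/372)*3971 = 44484758197/372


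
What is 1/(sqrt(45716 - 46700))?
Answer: -I*sqrt(246)/492 ≈ -0.031879*I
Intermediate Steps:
1/(sqrt(45716 - 46700)) = 1/(sqrt(-984)) = 1/(2*I*sqrt(246)) = -I*sqrt(246)/492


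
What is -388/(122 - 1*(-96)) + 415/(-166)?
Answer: -933/218 ≈ -4.2798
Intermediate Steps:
-388/(122 - 1*(-96)) + 415/(-166) = -388/(122 + 96) + 415*(-1/166) = -388/218 - 5/2 = -388*1/218 - 5/2 = -194/109 - 5/2 = -933/218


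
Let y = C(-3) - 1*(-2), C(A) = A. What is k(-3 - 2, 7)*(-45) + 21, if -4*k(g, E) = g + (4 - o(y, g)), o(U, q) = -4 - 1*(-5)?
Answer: -3/2 ≈ -1.5000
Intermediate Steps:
y = -1 (y = -3 - 1*(-2) = -3 + 2 = -1)
o(U, q) = 1 (o(U, q) = -4 + 5 = 1)
k(g, E) = -3/4 - g/4 (k(g, E) = -(g + (4 - 1*1))/4 = -(g + (4 - 1))/4 = -(g + 3)/4 = -(3 + g)/4 = -3/4 - g/4)
k(-3 - 2, 7)*(-45) + 21 = (-3/4 - (-3 - 2)/4)*(-45) + 21 = (-3/4 - 1/4*(-5))*(-45) + 21 = (-3/4 + 5/4)*(-45) + 21 = (1/2)*(-45) + 21 = -45/2 + 21 = -3/2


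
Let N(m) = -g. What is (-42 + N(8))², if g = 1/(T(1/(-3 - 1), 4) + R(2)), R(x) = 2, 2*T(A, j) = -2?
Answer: 1849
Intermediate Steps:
T(A, j) = -1 (T(A, j) = (½)*(-2) = -1)
g = 1 (g = 1/(-1 + 2) = 1/1 = 1)
N(m) = -1 (N(m) = -1*1 = -1)
(-42 + N(8))² = (-42 - 1)² = (-43)² = 1849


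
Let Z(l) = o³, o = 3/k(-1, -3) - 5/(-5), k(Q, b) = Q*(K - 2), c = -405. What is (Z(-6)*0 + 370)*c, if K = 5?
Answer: -149850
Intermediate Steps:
k(Q, b) = 3*Q (k(Q, b) = Q*(5 - 2) = Q*3 = 3*Q)
o = 0 (o = 3/((3*(-1))) - 5/(-5) = 3/(-3) - 5*(-⅕) = 3*(-⅓) + 1 = -1 + 1 = 0)
Z(l) = 0 (Z(l) = 0³ = 0)
(Z(-6)*0 + 370)*c = (0*0 + 370)*(-405) = (0 + 370)*(-405) = 370*(-405) = -149850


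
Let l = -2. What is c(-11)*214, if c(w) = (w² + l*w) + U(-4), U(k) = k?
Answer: 29746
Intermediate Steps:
c(w) = -4 + w² - 2*w (c(w) = (w² - 2*w) - 4 = -4 + w² - 2*w)
c(-11)*214 = (-4 + (-11)² - 2*(-11))*214 = (-4 + 121 + 22)*214 = 139*214 = 29746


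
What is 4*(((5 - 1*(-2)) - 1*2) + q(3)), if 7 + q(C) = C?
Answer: 4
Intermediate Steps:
q(C) = -7 + C
4*(((5 - 1*(-2)) - 1*2) + q(3)) = 4*(((5 - 1*(-2)) - 1*2) + (-7 + 3)) = 4*(((5 + 2) - 2) - 4) = 4*((7 - 2) - 4) = 4*(5 - 4) = 4*1 = 4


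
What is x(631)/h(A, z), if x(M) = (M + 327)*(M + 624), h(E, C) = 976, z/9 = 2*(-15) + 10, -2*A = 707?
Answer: 601145/488 ≈ 1231.9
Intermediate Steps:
A = -707/2 (A = -½*707 = -707/2 ≈ -353.50)
z = -180 (z = 9*(2*(-15) + 10) = 9*(-30 + 10) = 9*(-20) = -180)
x(M) = (327 + M)*(624 + M)
x(631)/h(A, z) = (204048 + 631² + 951*631)/976 = (204048 + 398161 + 600081)*(1/976) = 1202290*(1/976) = 601145/488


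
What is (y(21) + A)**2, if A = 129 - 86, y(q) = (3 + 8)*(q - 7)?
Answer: 38809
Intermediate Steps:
y(q) = -77 + 11*q (y(q) = 11*(-7 + q) = -77 + 11*q)
A = 43
(y(21) + A)**2 = ((-77 + 11*21) + 43)**2 = ((-77 + 231) + 43)**2 = (154 + 43)**2 = 197**2 = 38809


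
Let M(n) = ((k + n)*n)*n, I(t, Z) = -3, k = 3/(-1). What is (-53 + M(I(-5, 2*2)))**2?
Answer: 11449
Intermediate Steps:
k = -3 (k = 3*(-1) = -3)
M(n) = n**2*(-3 + n) (M(n) = ((-3 + n)*n)*n = (n*(-3 + n))*n = n**2*(-3 + n))
(-53 + M(I(-5, 2*2)))**2 = (-53 + (-3)**2*(-3 - 3))**2 = (-53 + 9*(-6))**2 = (-53 - 54)**2 = (-107)**2 = 11449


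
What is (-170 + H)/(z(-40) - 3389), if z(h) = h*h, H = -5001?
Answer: 5171/1789 ≈ 2.8904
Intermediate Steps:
z(h) = h**2
(-170 + H)/(z(-40) - 3389) = (-170 - 5001)/((-40)**2 - 3389) = -5171/(1600 - 3389) = -5171/(-1789) = -5171*(-1/1789) = 5171/1789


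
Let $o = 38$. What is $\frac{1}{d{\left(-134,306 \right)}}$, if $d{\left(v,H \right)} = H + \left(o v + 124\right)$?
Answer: $- \frac{1}{4662} \approx -0.0002145$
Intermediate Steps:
$d{\left(v,H \right)} = 124 + H + 38 v$ ($d{\left(v,H \right)} = H + \left(38 v + 124\right) = H + \left(124 + 38 v\right) = 124 + H + 38 v$)
$\frac{1}{d{\left(-134,306 \right)}} = \frac{1}{124 + 306 + 38 \left(-134\right)} = \frac{1}{124 + 306 - 5092} = \frac{1}{-4662} = - \frac{1}{4662}$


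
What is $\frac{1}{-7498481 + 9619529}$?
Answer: $\frac{1}{2121048} \approx 4.7147 \cdot 10^{-7}$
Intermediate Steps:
$\frac{1}{-7498481 + 9619529} = \frac{1}{2121048}$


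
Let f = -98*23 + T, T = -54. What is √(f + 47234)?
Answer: √44926 ≈ 211.96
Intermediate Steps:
f = -2308 (f = -98*23 - 54 = -2254 - 54 = -2308)
√(f + 47234) = √(-2308 + 47234) = √44926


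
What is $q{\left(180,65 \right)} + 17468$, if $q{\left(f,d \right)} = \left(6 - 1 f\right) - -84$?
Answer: $17378$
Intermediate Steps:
$q{\left(f,d \right)} = 90 - f$ ($q{\left(f,d \right)} = \left(6 - f\right) + 84 = 90 - f$)
$q{\left(180,65 \right)} + 17468 = \left(90 - 180\right) + 17468 = -90 + 17468 = 17378$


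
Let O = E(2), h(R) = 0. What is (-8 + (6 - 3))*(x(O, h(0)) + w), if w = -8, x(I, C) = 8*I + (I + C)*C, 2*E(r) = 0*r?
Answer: 40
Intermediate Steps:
E(r) = 0 (E(r) = (0*r)/2 = (½)*0 = 0)
O = 0
x(I, C) = 8*I + C*(C + I) (x(I, C) = 8*I + (C + I)*C = 8*I + C*(C + I))
(-8 + (6 - 3))*(x(O, h(0)) + w) = (-8 + (6 - 3))*((0² + 8*0 + 0*0) - 8) = (-8 + 3)*((0 + 0 + 0) - 8) = -5*(0 - 8) = -5*(-8) = 40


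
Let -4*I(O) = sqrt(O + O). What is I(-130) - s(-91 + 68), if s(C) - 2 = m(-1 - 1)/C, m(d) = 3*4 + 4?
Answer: -30/23 - I*sqrt(65)/2 ≈ -1.3043 - 4.0311*I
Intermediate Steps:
I(O) = -sqrt(2)*sqrt(O)/4 (I(O) = -sqrt(O + O)/4 = -sqrt(2)*sqrt(O)/4)
m(d) = 16 (m(d) = 12 + 4 = 16)
s(C) = 2 + 16/C
I(-130) - s(-91 + 68) = -sqrt(2)*sqrt(-130)/4 - (2 + 16/(-91 + 68)) = -sqrt(2)*I*sqrt(130)/4 - (2 + 16/(-23)) = -I*sqrt(65)/2 - (2 + 16*(-1/23)) = -I*sqrt(65)/2 - (2 - 16/23) = -I*sqrt(65)/2 - 1*30/23 = -I*sqrt(65)/2 - 30/23 = -30/23 - I*sqrt(65)/2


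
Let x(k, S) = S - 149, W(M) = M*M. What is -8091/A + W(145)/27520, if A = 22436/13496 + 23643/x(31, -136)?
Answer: 463990040965/4626491776 ≈ 100.29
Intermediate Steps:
W(M) = M**2
x(k, S) = -149 + S
A = -26057639/320530 (A = 22436/13496 + 23643/(-149 - 136) = 22436*(1/13496) + 23643/(-285) = 5609/3374 + 23643*(-1/285) = 5609/3374 - 7881/95 = -26057639/320530 ≈ -81.295)
-8091/A + W(145)/27520 = -8091/(-26057639/320530) + 145**2/27520 = -8091*(-320530/26057639) + 21025*(1/27520) = 83658330/840569 + 4205/5504 = 463990040965/4626491776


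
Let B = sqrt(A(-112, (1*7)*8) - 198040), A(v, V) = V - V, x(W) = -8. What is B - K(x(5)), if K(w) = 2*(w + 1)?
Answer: 14 + 2*I*sqrt(49510) ≈ 14.0 + 445.02*I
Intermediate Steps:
A(v, V) = 0
K(w) = 2 + 2*w (K(w) = 2*(1 + w) = 2 + 2*w)
B = 2*I*sqrt(49510) (B = sqrt(0 - 198040) = sqrt(-198040) = 2*I*sqrt(49510) ≈ 445.02*I)
B - K(x(5)) = 2*I*sqrt(49510) - (2 + 2*(-8)) = 2*I*sqrt(49510) - (2 - 16) = 2*I*sqrt(49510) - 1*(-14) = 2*I*sqrt(49510) + 14 = 14 + 2*I*sqrt(49510)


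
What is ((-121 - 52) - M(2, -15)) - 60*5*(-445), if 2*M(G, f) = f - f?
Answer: 133327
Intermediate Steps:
M(G, f) = 0 (M(G, f) = (f - f)/2 = (½)*0 = 0)
((-121 - 52) - M(2, -15)) - 60*5*(-445) = ((-121 - 52) - 1*0) - 60*5*(-445) = (-173 + 0) - 300*(-445) = -173 + 133500 = 133327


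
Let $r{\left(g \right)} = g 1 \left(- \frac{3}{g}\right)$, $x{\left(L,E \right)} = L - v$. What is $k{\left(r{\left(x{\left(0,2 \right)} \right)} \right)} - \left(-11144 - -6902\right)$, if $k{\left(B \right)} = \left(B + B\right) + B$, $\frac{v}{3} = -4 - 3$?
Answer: $4233$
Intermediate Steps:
$v = -21$ ($v = 3 \left(-4 - 3\right) = 3 \left(-7\right) = -21$)
$x{\left(L,E \right)} = 21 + L$ ($x{\left(L,E \right)} = L - -21 = L + 21 = 21 + L$)
$r{\left(g \right)} = -3$ ($r{\left(g \right)} = g \left(- \frac{3}{g}\right) = -3$)
$k{\left(B \right)} = 3 B$ ($k{\left(B \right)} = 2 B + B = 3 B$)
$k{\left(r{\left(x{\left(0,2 \right)} \right)} \right)} - \left(-11144 - -6902\right) = 3 \left(-3\right) - \left(-11144 - -6902\right) = -9 - \left(-11144 + 6902\right) = -9 - -4242 = -9 + 4242 = 4233$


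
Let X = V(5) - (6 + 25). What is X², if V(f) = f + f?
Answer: 441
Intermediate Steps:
V(f) = 2*f
X = -21 (X = 2*5 - (6 + 25) = 10 - 1*31 = 10 - 31 = -21)
X² = (-21)² = 441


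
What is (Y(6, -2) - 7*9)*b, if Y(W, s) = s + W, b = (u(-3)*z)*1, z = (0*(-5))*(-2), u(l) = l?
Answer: 0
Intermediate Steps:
z = 0 (z = 0*(-2) = 0)
b = 0 (b = -3*0*1 = 0*1 = 0)
Y(W, s) = W + s
(Y(6, -2) - 7*9)*b = ((6 - 2) - 7*9)*0 = (4 - 63)*0 = -59*0 = 0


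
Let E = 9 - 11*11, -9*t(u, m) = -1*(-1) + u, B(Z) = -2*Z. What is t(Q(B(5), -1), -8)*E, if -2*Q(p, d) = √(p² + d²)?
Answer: 112/9 - 56*√101/9 ≈ -50.088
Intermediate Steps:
Q(p, d) = -√(d² + p²)/2 (Q(p, d) = -√(p² + d²)/2 = -√(d² + p²)/2)
t(u, m) = -⅑ - u/9 (t(u, m) = -(-1*(-1) + u)/9 = -(1 + u)/9 = -⅑ - u/9)
E = -112 (E = 9 - 121 = -112)
t(Q(B(5), -1), -8)*E = (-⅑ - (-1)*√((-1)² + (-2*5)²)/18)*(-112) = (-⅑ - (-1)*√(1 + (-10)²)/18)*(-112) = (-⅑ - (-1)*√(1 + 100)/18)*(-112) = (-⅑ - (-1)*√101/18)*(-112) = (-⅑ + √101/18)*(-112) = 112/9 - 56*√101/9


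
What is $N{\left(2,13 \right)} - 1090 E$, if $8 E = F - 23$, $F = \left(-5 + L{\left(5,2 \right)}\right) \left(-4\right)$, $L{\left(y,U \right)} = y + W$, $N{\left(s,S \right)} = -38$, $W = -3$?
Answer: $\frac{5843}{4} \approx 1460.8$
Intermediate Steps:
$L{\left(y,U \right)} = -3 + y$ ($L{\left(y,U \right)} = y - 3 = -3 + y$)
$F = 12$ ($F = \left(-5 + \left(-3 + 5\right)\right) \left(-4\right) = \left(-5 + 2\right) \left(-4\right) = \left(-3\right) \left(-4\right) = 12$)
$E = - \frac{11}{8}$ ($E = \frac{12 - 23}{8} = \frac{1}{8} \left(-11\right) = - \frac{11}{8} \approx -1.375$)
$N{\left(2,13 \right)} - 1090 E = -38 - - \frac{5995}{4} = -38 + \frac{5995}{4} = \frac{5843}{4}$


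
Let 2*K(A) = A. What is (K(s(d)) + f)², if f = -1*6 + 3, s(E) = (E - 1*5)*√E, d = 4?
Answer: 16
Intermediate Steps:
s(E) = √E*(-5 + E) (s(E) = (E - 5)*√E = (-5 + E)*√E = √E*(-5 + E))
K(A) = A/2
f = -3 (f = -6 + 3 = -3)
(K(s(d)) + f)² = ((√4*(-5 + 4))/2 - 3)² = ((2*(-1))/2 - 3)² = ((½)*(-2) - 3)² = (-1 - 3)² = (-4)² = 16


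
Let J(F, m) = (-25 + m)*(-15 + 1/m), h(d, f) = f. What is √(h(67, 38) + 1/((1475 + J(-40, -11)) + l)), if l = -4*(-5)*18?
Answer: √26007408769/26161 ≈ 6.1645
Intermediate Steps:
l = 360 (l = 20*18 = 360)
√(h(67, 38) + 1/((1475 + J(-40, -11)) + l)) = √(38 + 1/((1475 + (376 - 25/(-11) - 15*(-11))) + 360)) = √(38 + 1/((1475 + (376 - 25*(-1/11) + 165)) + 360)) = √(38 + 1/((1475 + (376 + 25/11 + 165)) + 360)) = √(38 + 1/((1475 + 5976/11) + 360)) = √(38 + 1/(22201/11 + 360)) = √(38 + 1/(26161/11)) = √(38 + 11/26161) = √(994129/26161) = √26007408769/26161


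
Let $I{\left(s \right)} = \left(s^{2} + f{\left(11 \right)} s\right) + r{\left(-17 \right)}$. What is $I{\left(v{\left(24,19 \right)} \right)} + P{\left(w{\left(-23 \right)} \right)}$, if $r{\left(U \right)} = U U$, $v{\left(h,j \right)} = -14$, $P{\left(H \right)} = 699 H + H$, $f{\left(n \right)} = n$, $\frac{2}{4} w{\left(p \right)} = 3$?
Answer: $4531$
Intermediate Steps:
$w{\left(p \right)} = 6$ ($w{\left(p \right)} = 2 \cdot 3 = 6$)
$P{\left(H \right)} = 700 H$
$r{\left(U \right)} = U^{2}$
$I{\left(s \right)} = 289 + s^{2} + 11 s$ ($I{\left(s \right)} = \left(s^{2} + 11 s\right) + \left(-17\right)^{2} = \left(s^{2} + 11 s\right) + 289 = 289 + s^{2} + 11 s$)
$I{\left(v{\left(24,19 \right)} \right)} + P{\left(w{\left(-23 \right)} \right)} = \left(289 + \left(-14\right)^{2} + 11 \left(-14\right)\right) + 700 \cdot 6 = \left(289 + 196 - 154\right) + 4200 = 331 + 4200 = 4531$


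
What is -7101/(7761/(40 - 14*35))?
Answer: 1065150/2587 ≈ 411.73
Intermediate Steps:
-7101/(7761/(40 - 14*35)) = -7101/(7761/(40 - 490)) = -7101/(7761/(-450)) = -7101/(7761*(-1/450)) = -7101/(-2587/150) = -7101*(-150/2587) = 1065150/2587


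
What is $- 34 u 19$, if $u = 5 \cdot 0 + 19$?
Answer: $-12274$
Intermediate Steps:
$u = 19$ ($u = 0 + 19 = 19$)
$- 34 u 19 = \left(-34\right) 19 \cdot 19 = \left(-646\right) 19 = -12274$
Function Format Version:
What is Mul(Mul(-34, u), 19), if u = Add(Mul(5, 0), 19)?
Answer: -12274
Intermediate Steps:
u = 19 (u = Add(0, 19) = 19)
Mul(Mul(-34, u), 19) = Mul(Mul(-34, 19), 19) = Mul(-646, 19) = -12274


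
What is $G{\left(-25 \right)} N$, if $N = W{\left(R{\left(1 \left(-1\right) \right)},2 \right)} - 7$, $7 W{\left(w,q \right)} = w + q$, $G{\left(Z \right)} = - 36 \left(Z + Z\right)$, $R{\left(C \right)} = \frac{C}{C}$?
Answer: $- \frac{82800}{7} \approx -11829.0$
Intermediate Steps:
$R{\left(C \right)} = 1$
$G{\left(Z \right)} = - 72 Z$ ($G{\left(Z \right)} = - 36 \cdot 2 Z = - 72 Z$)
$W{\left(w,q \right)} = \frac{q}{7} + \frac{w}{7}$ ($W{\left(w,q \right)} = \frac{w + q}{7} = \frac{q + w}{7} = \frac{q}{7} + \frac{w}{7}$)
$N = - \frac{46}{7}$ ($N = \left(\frac{1}{7} \cdot 2 + \frac{1}{7} \cdot 1\right) - 7 = \left(\frac{2}{7} + \frac{1}{7}\right) - 7 = \frac{3}{7} - 7 = - \frac{46}{7} \approx -6.5714$)
$G{\left(-25 \right)} N = \left(-72\right) \left(-25\right) \left(- \frac{46}{7}\right) = 1800 \left(- \frac{46}{7}\right) = - \frac{82800}{7}$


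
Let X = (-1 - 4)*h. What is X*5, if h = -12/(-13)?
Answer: -300/13 ≈ -23.077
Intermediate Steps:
h = 12/13 (h = -12*(-1/13) = 12/13 ≈ 0.92308)
X = -60/13 (X = (-1 - 4)*(12/13) = -5*12/13 = -60/13 ≈ -4.6154)
X*5 = -60/13*5 = -300/13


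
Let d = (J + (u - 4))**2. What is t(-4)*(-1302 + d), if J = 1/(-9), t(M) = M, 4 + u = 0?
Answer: 400532/81 ≈ 4944.8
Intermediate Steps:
u = -4 (u = -4 + 0 = -4)
J = -1/9 ≈ -0.11111
d = 5329/81 (d = (-1/9 + (-4 - 4))**2 = (-1/9 - 8)**2 = (-73/9)**2 = 5329/81 ≈ 65.790)
t(-4)*(-1302 + d) = -4*(-1302 + 5329/81) = -4*(-100133/81) = 400532/81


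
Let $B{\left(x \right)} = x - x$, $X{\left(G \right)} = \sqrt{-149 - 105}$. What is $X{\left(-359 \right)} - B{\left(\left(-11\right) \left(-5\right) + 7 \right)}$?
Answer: $i \sqrt{254} \approx 15.937 i$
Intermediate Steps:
$X{\left(G \right)} = i \sqrt{254}$ ($X{\left(G \right)} = \sqrt{-254} = i \sqrt{254}$)
$B{\left(x \right)} = 0$
$X{\left(-359 \right)} - B{\left(\left(-11\right) \left(-5\right) + 7 \right)} = i \sqrt{254} - 0 = i \sqrt{254} + 0 = i \sqrt{254}$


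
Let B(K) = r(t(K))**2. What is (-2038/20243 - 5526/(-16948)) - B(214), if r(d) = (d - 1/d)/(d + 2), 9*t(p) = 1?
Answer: -57047052657/3259244458 ≈ -17.503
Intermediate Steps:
t(p) = 1/9 (t(p) = (1/9)*1 = 1/9)
r(d) = (d - 1/d)/(2 + d)
B(K) = 6400/361 (B(K) = ((-1 + (1/9)**2)/((1/9)*(2 + 1/9)))**2 = (9*(-1 + 1/81)/(19/9))**2 = (9*(9/19)*(-80/81))**2 = (-80/19)**2 = 6400/361)
(-2038/20243 - 5526/(-16948)) - B(214) = (-2038/20243 - 5526/(-16948)) - 1*6400/361 = (-2038*1/20243 - 5526*(-1/16948)) - 6400/361 = (-2038/20243 + 2763/8474) - 6400/361 = 38661397/171539182 - 6400/361 = -57047052657/3259244458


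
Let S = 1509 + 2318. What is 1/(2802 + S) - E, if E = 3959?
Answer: -26244210/6629 ≈ -3959.0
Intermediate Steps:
S = 3827
1/(2802 + S) - E = 1/(2802 + 3827) - 1*3959 = 1/6629 - 3959 = -26244210/6629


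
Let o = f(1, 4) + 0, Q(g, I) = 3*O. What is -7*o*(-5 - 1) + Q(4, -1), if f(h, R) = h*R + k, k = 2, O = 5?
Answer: 267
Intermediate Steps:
Q(g, I) = 15 (Q(g, I) = 3*5 = 15)
f(h, R) = 2 + R*h (f(h, R) = h*R + 2 = R*h + 2 = 2 + R*h)
o = 6 (o = (2 + 4*1) + 0 = (2 + 4) + 0 = 6 + 0 = 6)
-7*o*(-5 - 1) + Q(4, -1) = -42*(-5 - 1) + 15 = -42*(-6) + 15 = -7*(-36) + 15 = 252 + 15 = 267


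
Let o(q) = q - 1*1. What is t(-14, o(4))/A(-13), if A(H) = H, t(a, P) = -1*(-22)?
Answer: -22/13 ≈ -1.6923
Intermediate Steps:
o(q) = -1 + q (o(q) = q - 1 = -1 + q)
t(a, P) = 22
t(-14, o(4))/A(-13) = 22/(-13) = 22*(-1/13) = -22/13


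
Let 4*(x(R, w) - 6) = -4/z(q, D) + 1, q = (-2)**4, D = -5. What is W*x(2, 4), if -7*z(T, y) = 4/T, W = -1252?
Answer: -42881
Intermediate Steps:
q = 16
z(T, y) = -4/(7*T)
x(R, w) = 137/4 (x(R, w) = 6 + (-4/((-4/7/16)) + 1)/4 = 6 + (-4/((-4/7*1/16)) + 1)/4 = 6 + (-4/(-1/28) + 1)/4 = 6 + (-4*(-28) + 1)/4 = 6 + (112 + 1)/4 = 6 + (1/4)*113 = 6 + 113/4 = 137/4)
W*x(2, 4) = -1252*137/4 = -42881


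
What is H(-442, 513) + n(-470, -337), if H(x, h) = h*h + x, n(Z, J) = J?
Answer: 262390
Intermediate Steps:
H(x, h) = x + h² (H(x, h) = h² + x = x + h²)
H(-442, 513) + n(-470, -337) = (-442 + 513²) - 337 = (-442 + 263169) - 337 = 262727 - 337 = 262390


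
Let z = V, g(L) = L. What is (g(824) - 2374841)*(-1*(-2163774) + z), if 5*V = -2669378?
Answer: -19347032549364/5 ≈ -3.8694e+12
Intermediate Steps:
V = -2669378/5 (V = (1/5)*(-2669378) = -2669378/5 ≈ -5.3388e+5)
z = -2669378/5 ≈ -5.3388e+5
(g(824) - 2374841)*(-1*(-2163774) + z) = (824 - 2374841)*(-1*(-2163774) - 2669378/5) = -2374017*(2163774 - 2669378/5) = -2374017*8149492/5 = -19347032549364/5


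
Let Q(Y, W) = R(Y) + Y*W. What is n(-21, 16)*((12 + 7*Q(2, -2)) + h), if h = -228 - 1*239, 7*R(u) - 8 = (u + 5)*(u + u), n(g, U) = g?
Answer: 9387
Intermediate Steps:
R(u) = 8/7 + 2*u*(5 + u)/7 (R(u) = 8/7 + ((u + 5)*(u + u))/7 = 8/7 + ((5 + u)*(2*u))/7 = 8/7 + (2*u*(5 + u))/7 = 8/7 + 2*u*(5 + u)/7)
h = -467 (h = -228 - 239 = -467)
Q(Y, W) = 8/7 + 2*Y²/7 + 10*Y/7 + W*Y (Q(Y, W) = (8/7 + 2*Y²/7 + 10*Y/7) + Y*W = (8/7 + 2*Y²/7 + 10*Y/7) + W*Y = 8/7 + 2*Y²/7 + 10*Y/7 + W*Y)
n(-21, 16)*((12 + 7*Q(2, -2)) + h) = -21*((12 + 7*(8/7 + (2/7)*2² + (10/7)*2 - 2*2)) - 467) = -21*((12 + 7*(8/7 + (2/7)*4 + 20/7 - 4)) - 467) = -21*((12 + 7*(8/7 + 8/7 + 20/7 - 4)) - 467) = -21*((12 + 7*(8/7)) - 467) = -21*((12 + 8) - 467) = -21*(20 - 467) = -21*(-447) = 9387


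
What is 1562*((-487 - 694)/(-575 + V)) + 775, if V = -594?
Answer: 2750697/1169 ≈ 2353.0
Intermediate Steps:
1562*((-487 - 694)/(-575 + V)) + 775 = 1562*((-487 - 694)/(-575 - 594)) + 775 = 1562*(-1181/(-1169)) + 775 = 1562*(-1181*(-1/1169)) + 775 = 1562*(1181/1169) + 775 = 1844722/1169 + 775 = 2750697/1169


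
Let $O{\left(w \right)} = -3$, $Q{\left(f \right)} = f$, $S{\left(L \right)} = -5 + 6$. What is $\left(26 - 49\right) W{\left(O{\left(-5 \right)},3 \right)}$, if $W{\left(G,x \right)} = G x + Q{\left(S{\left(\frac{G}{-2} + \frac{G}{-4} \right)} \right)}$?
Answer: $184$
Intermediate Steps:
$S{\left(L \right)} = 1$
$W{\left(G,x \right)} = 1 + G x$ ($W{\left(G,x \right)} = G x + 1 = 1 + G x$)
$\left(26 - 49\right) W{\left(O{\left(-5 \right)},3 \right)} = \left(26 - 49\right) \left(1 - 9\right) = \left(-23\right) \left(-8\right) = 184$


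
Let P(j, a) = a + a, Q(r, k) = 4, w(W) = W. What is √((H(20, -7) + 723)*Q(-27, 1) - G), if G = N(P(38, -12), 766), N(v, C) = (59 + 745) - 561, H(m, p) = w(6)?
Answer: 9*√33 ≈ 51.701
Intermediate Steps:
H(m, p) = 6
P(j, a) = 2*a
N(v, C) = 243 (N(v, C) = 804 - 561 = 243)
G = 243
√((H(20, -7) + 723)*Q(-27, 1) - G) = √((6 + 723)*4 - 1*243) = √(729*4 - 243) = √(2916 - 243) = √2673 = 9*√33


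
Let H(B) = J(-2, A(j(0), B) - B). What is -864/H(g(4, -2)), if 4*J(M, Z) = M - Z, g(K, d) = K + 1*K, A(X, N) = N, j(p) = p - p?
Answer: 1728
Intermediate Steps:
j(p) = 0
g(K, d) = 2*K (g(K, d) = K + K = 2*K)
J(M, Z) = -Z/4 + M/4 (J(M, Z) = (M - Z)/4 = -Z/4 + M/4)
H(B) = -½ (H(B) = -(B - B)/4 + (¼)*(-2) = -¼*0 - ½ = 0 - ½ = -½)
-864/H(g(4, -2)) = -864/(-½) = -864*(-2) = 1728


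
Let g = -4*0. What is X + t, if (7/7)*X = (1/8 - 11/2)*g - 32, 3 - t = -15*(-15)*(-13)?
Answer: 2896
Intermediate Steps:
g = 0
t = 2928 (t = 3 - (-15*(-15))*(-13) = 3 - 225*(-13) = 3 - 1*(-2925) = 3 + 2925 = 2928)
X = -32 (X = (1/8 - 11/2)*0 - 32 = -43/8*0 - 32 = 0 - 32 = -32)
X + t = -32 + 2928 = 2896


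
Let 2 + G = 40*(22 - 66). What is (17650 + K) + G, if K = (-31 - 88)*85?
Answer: 5773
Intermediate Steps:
G = -1762 (G = -2 + 40*(22 - 66) = -2 + 40*(-44) = -2 - 1760 = -1762)
K = -10115 (K = -119*85 = -10115)
(17650 + K) + G = (17650 - 10115) - 1762 = 7535 - 1762 = 5773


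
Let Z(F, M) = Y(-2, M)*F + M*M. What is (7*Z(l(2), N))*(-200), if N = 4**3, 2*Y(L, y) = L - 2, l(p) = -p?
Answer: -5740000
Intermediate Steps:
Y(L, y) = -1 + L/2 (Y(L, y) = (L - 2)/2 = (-2 + L)/2 = -1 + L/2)
N = 64
Z(F, M) = M**2 - 2*F (Z(F, M) = (-1 + (1/2)*(-2))*F + M*M = (-1 - 1)*F + M**2 = -2*F + M**2 = M**2 - 2*F)
(7*Z(l(2), N))*(-200) = (7*(64**2 - (-2)*2))*(-200) = (7*(4096 - 2*(-2)))*(-200) = (7*(4096 + 4))*(-200) = (7*4100)*(-200) = 28700*(-200) = -5740000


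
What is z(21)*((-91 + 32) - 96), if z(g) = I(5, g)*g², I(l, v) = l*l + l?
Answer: -2050650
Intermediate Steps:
I(l, v) = l + l² (I(l, v) = l² + l = l + l²)
z(g) = 30*g² (z(g) = (5*(1 + 5))*g² = (5*6)*g² = 30*g²)
z(21)*((-91 + 32) - 96) = (30*21²)*((-91 + 32) - 96) = (30*441)*(-59 - 96) = 13230*(-155) = -2050650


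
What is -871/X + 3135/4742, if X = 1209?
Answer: -26159/441006 ≈ -0.059317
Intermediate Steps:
-871/X + 3135/4742 = -871/1209 + 3135/4742 = -871*1/1209 + 3135*(1/4742) = -67/93 + 3135/4742 = -26159/441006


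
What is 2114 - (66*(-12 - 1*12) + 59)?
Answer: 3639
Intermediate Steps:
2114 - (66*(-12 - 1*12) + 59) = 2114 - (66*(-12 - 12) + 59) = 2114 - (66*(-24) + 59) = 2114 - (-1584 + 59) = 2114 - 1*(-1525) = 2114 + 1525 = 3639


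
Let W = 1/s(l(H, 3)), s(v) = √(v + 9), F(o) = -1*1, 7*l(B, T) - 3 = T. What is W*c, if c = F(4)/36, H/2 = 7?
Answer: -√483/2484 ≈ -0.0088475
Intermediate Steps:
H = 14 (H = 2*7 = 14)
l(B, T) = 3/7 + T/7
F(o) = -1
s(v) = √(9 + v)
c = -1/36 ≈ -0.027778
W = √483/69 (W = 1/(√(9 + (3/7 + (⅐)*3))) = 1/(√(9 + (3/7 + 3/7))) = 1/(√(9 + 6/7)) = 1/(√(69/7)) = 1/(√483/7) = √483/69 ≈ 0.31851)
W*c = (√483/69)*(-1/36) = -√483/2484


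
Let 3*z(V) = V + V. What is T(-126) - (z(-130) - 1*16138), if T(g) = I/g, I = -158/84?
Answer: 85861015/5292 ≈ 16225.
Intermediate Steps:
z(V) = 2*V/3 (z(V) = (V + V)/3 = (2*V)/3 = 2*V/3)
I = -79/42 (I = -158*1/84 = -79/42 ≈ -1.8810)
T(g) = -79/(42*g)
T(-126) - (z(-130) - 1*16138) = -79/42/(-126) - ((⅔)*(-130) - 1*16138) = -79/42*(-1/126) - (-260/3 - 16138) = 79/5292 - 1*(-48674/3) = 79/5292 + 48674/3 = 85861015/5292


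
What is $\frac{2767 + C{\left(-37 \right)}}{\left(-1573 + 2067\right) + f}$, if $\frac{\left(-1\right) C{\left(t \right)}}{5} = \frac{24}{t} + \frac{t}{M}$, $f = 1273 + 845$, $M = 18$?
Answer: $\frac{1851827}{1739592} \approx 1.0645$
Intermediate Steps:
$f = 2118$
$C{\left(t \right)} = - \frac{120}{t} - \frac{5 t}{18}$ ($C{\left(t \right)} = - 5 \left(\frac{24}{t} + \frac{t}{18}\right) = - \frac{120}{t} - \frac{5 t}{18}$)
$\frac{2767 + C{\left(-37 \right)}}{\left(-1573 + 2067\right) + f} = \frac{2767 - \left(- \frac{185}{18} + \frac{120}{-37}\right)}{\left(-1573 + 2067\right) + 2118} = \frac{2767 + \left(\left(-120\right) \left(- \frac{1}{37}\right) + \frac{185}{18}\right)}{494 + 2118} = \frac{2767 + \left(\frac{120}{37} + \frac{185}{18}\right)}{2612} = \left(2767 + \frac{9005}{666}\right) \frac{1}{2612} = \frac{1851827}{666} \cdot \frac{1}{2612} = \frac{1851827}{1739592}$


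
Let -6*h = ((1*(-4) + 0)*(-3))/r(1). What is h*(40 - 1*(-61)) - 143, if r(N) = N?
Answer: -345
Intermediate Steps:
h = -2 (h = -(1*(-4) + 0)*(-3)/(6*1) = -(-4 + 0)*(-3)/6 = -(-4*(-3))/6 = -2 ≈ -2.0000)
h*(40 - 1*(-61)) - 143 = -2*(40 - 1*(-61)) - 143 = -2*(40 + 61) - 143 = -2*101 - 143 = -202 - 143 = -345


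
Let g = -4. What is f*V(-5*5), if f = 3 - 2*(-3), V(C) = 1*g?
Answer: -36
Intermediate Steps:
V(C) = -4 (V(C) = 1*(-4) = -4)
f = 9 (f = 3 + 6 = 9)
f*V(-5*5) = 9*(-4) = -36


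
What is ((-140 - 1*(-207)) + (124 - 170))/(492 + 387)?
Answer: 7/293 ≈ 0.023891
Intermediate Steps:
((-140 - 1*(-207)) + (124 - 170))/(492 + 387) = ((-140 + 207) - 46)/879 = (67 - 46)*(1/879) = 21*(1/879) = 7/293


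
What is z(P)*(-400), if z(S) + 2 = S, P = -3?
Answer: 2000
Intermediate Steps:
z(S) = -2 + S
z(P)*(-400) = (-2 - 3)*(-400) = -5*(-400) = 2000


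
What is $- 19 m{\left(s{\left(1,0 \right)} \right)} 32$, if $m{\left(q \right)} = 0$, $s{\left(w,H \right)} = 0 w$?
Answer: $0$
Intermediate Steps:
$s{\left(w,H \right)} = 0$
$- 19 m{\left(s{\left(1,0 \right)} \right)} 32 = \left(-19\right) 0 \cdot 32 = 0 \cdot 32 = 0$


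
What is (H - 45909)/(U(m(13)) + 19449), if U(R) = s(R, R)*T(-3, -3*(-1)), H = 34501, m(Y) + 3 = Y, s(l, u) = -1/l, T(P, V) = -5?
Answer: -22816/38899 ≈ -0.58654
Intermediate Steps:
m(Y) = -3 + Y
U(R) = 5/R (U(R) = -1/R*(-5) = 5/R)
(H - 45909)/(U(m(13)) + 19449) = (34501 - 45909)/(5/(-3 + 13) + 19449) = -11408/(5/10 + 19449) = -11408/(5*(1/10) + 19449) = -11408/(1/2 + 19449) = -11408/38899/2 = -11408*2/38899 = -22816/38899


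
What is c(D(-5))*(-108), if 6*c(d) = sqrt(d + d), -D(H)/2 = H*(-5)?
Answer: -180*I ≈ -180.0*I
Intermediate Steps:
D(H) = 10*H (D(H) = -2*H*(-5) = -(-10)*H = 10*H)
c(d) = sqrt(2)*sqrt(d)/6 (c(d) = sqrt(d + d)/6 = sqrt(2*d)/6 = (sqrt(2)*sqrt(d))/6 = sqrt(2)*sqrt(d)/6)
c(D(-5))*(-108) = (sqrt(2)*sqrt(10*(-5))/6)*(-108) = (sqrt(2)*sqrt(-50)/6)*(-108) = (sqrt(2)*(5*I*sqrt(2))/6)*(-108) = (5*I/3)*(-108) = -180*I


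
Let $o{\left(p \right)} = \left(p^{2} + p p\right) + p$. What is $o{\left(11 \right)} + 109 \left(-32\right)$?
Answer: $-3235$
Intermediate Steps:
$o{\left(p \right)} = p + 2 p^{2}$ ($o{\left(p \right)} = \left(p^{2} + p^{2}\right) + p = 2 p^{2} + p = p + 2 p^{2}$)
$o{\left(11 \right)} + 109 \left(-32\right) = 11 \left(1 + 2 \cdot 11\right) + 109 \left(-32\right) = 11 \left(1 + 22\right) - 3488 = 11 \cdot 23 - 3488 = 253 - 3488 = -3235$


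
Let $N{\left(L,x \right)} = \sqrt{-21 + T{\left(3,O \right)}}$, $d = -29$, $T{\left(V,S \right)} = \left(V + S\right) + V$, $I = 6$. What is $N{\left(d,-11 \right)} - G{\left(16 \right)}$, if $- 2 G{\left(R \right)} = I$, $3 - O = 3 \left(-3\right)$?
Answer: $3 + i \sqrt{3} \approx 3.0 + 1.732 i$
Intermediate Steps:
$O = 12$ ($O = 3 - 3 \left(-3\right) = 3 - -9 = 3 + 9 = 12$)
$T{\left(V,S \right)} = S + 2 V$ ($T{\left(V,S \right)} = \left(S + V\right) + V = S + 2 V$)
$G{\left(R \right)} = -3$ ($G{\left(R \right)} = \left(- \frac{1}{2}\right) 6 = -3$)
$N{\left(L,x \right)} = i \sqrt{3}$ ($N{\left(L,x \right)} = \sqrt{-21 + \left(12 + 2 \cdot 3\right)} = \sqrt{-21 + \left(12 + 6\right)} = \sqrt{-21 + 18} = \sqrt{-3} = i \sqrt{3}$)
$N{\left(d,-11 \right)} - G{\left(16 \right)} = i \sqrt{3} - -3 = i \sqrt{3} + 3 = 3 + i \sqrt{3}$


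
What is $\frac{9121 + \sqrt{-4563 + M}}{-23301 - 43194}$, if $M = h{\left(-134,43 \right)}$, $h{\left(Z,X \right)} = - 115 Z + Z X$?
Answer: $- \frac{9121}{66495} - \frac{\sqrt{565}}{22165} \approx -0.13824$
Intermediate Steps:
$h{\left(Z,X \right)} = - 115 Z + X Z$
$M = 9648$ ($M = - 134 \left(-115 + 43\right) = \left(-134\right) \left(-72\right) = 9648$)
$\frac{9121 + \sqrt{-4563 + M}}{-23301 - 43194} = \frac{9121 + \sqrt{-4563 + 9648}}{-23301 - 43194} = \frac{9121 + \sqrt{5085}}{-66495} = \left(9121 + 3 \sqrt{565}\right) \left(- \frac{1}{66495}\right) = - \frac{9121}{66495} - \frac{\sqrt{565}}{22165}$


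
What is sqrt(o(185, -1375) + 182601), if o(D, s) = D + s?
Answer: sqrt(181411) ≈ 425.92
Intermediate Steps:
sqrt(o(185, -1375) + 182601) = sqrt((185 - 1375) + 182601) = sqrt(-1190 + 182601) = sqrt(181411)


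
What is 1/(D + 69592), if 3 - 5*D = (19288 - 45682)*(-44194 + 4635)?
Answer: -5/1043772283 ≈ -4.7903e-9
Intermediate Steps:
D = -1044120243/5 (D = ⅗ - (19288 - 45682)*(-44194 + 4635)/5 = ⅗ - (-26394)*(-39559)/5 = ⅗ - ⅕*1044120246 = ⅗ - 1044120246/5 = -1044120243/5 ≈ -2.0882e+8)
1/(D + 69592) = 1/(-1044120243/5 + 69592) = 1/(-1043772283/5) = -5/1043772283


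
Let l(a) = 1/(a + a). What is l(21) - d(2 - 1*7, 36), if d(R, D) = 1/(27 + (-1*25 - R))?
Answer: -5/42 ≈ -0.11905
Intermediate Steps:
l(a) = 1/(2*a)
d(R, D) = 1/(2 - R) (d(R, D) = 1/(27 + (-25 - R)) = 1/(2 - R))
l(21) - d(2 - 1*7, 36) = (½)/21 - (-1)/(-2 + (2 - 1*7)) = (½)*(1/21) - (-1)/(-2 + (2 - 7)) = 1/42 - (-1)/(-2 - 5) = 1/42 - (-1)/(-7) = 1/42 - (-1)*(-1)/7 = 1/42 - 1*⅐ = 1/42 - ⅐ = -5/42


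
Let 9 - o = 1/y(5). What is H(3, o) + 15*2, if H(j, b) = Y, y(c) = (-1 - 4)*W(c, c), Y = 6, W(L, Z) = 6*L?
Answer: 36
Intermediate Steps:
y(c) = -30*c (y(c) = (-1 - 4)*(6*c) = -30*c)
o = 1351/150 (o = 9 - 1/((-30*5)) = 9 - 1/(-150) = 9 - 1*(-1/150) = 9 + 1/150 = 1351/150 ≈ 9.0067)
H(j, b) = 6
H(3, o) + 15*2 = 6 + 15*2 = 6 + 30 = 36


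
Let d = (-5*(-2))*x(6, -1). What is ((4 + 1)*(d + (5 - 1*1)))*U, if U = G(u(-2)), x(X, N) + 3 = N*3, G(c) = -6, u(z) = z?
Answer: 1680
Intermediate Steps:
x(X, N) = -3 + 3*N (x(X, N) = -3 + N*3 = -3 + 3*N)
U = -6
d = -60 (d = (-5*(-2))*(-3 + 3*(-1)) = 10*(-3 - 3) = 10*(-6) = -60)
((4 + 1)*(d + (5 - 1*1)))*U = ((4 + 1)*(-60 + (5 - 1*1)))*(-6) = (5*(-60 + (5 - 1)))*(-6) = (5*(-60 + 4))*(-6) = (5*(-56))*(-6) = -280*(-6) = 1680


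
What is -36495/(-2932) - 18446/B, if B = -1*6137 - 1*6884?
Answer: 529285067/38177572 ≈ 13.864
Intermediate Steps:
B = -13021 (B = -6137 - 6884 = -13021)
-36495/(-2932) - 18446/B = -36495/(-2932) - 18446/(-13021) = -36495*(-1/2932) - 18446*(-1/13021) = 36495/2932 + 18446/13021 = 529285067/38177572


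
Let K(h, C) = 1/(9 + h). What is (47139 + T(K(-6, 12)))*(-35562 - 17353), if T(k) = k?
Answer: -7483133470/3 ≈ -2.4944e+9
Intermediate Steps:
(47139 + T(K(-6, 12)))*(-35562 - 17353) = (47139 + 1/(9 - 6))*(-35562 - 17353) = (47139 + 1/3)*(-52915) = (47139 + ⅓)*(-52915) = (141418/3)*(-52915) = -7483133470/3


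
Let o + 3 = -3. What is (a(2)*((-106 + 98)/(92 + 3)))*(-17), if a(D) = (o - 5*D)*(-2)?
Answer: 4352/95 ≈ 45.811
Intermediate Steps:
o = -6 (o = -3 - 3 = -6)
a(D) = 12 + 10*D (a(D) = (-6 - 5*D)*(-2) = 12 + 10*D)
(a(2)*((-106 + 98)/(92 + 3)))*(-17) = ((12 + 10*2)*((-106 + 98)/(92 + 3)))*(-17) = ((12 + 20)*(-8/95))*(-17) = (32*(-8*1/95))*(-17) = (32*(-8/95))*(-17) = -256/95*(-17) = 4352/95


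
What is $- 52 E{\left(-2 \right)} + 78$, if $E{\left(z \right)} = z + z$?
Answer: $286$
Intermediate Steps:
$E{\left(z \right)} = 2 z$
$- 52 E{\left(-2 \right)} + 78 = - 52 \cdot 2 \left(-2\right) + 78 = \left(-52\right) \left(-4\right) + 78 = 208 + 78 = 286$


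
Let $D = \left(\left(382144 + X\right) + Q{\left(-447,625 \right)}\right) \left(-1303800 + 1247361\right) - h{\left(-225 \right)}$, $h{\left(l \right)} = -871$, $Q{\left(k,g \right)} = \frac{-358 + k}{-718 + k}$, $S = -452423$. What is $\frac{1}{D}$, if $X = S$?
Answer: $\frac{233}{924180136337} \approx 2.5212 \cdot 10^{-10}$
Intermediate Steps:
$X = -452423$
$Q{\left(k,g \right)} = \frac{-358 + k}{-718 + k}$
$D = \frac{924180136337}{233}$ ($D = \left(\left(382144 - 452423\right) + \frac{-358 - 447}{-718 - 447}\right) \left(-1303800 + 1247361\right) - -871 = \left(-70279 + \frac{1}{-1165} \left(-805\right)\right) \left(-56439\right) + 871 = \left(-70279 - - \frac{161}{233}\right) \left(-56439\right) + 871 = \left(-70279 + \frac{161}{233}\right) \left(-56439\right) + 871 = \left(- \frac{16374846}{233}\right) \left(-56439\right) + 871 = \frac{924179933394}{233} + 871 = \frac{924180136337}{233} \approx 3.9664 \cdot 10^{9}$)
$\frac{1}{D} = \frac{1}{\frac{924180136337}{233}} = \frac{233}{924180136337}$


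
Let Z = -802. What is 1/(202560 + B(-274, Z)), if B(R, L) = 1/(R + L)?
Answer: 1076/217954559 ≈ 4.9368e-6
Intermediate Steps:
B(R, L) = 1/(L + R)
1/(202560 + B(-274, Z)) = 1/(202560 + 1/(-802 - 274)) = 1/(202560 + 1/(-1076)) = 1/(202560 - 1/1076) = 1/(217954559/1076) = 1076/217954559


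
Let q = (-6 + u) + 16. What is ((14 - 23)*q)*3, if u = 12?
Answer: -594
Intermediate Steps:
q = 22 (q = (-6 + 12) + 16 = 6 + 16 = 22)
((14 - 23)*q)*3 = ((14 - 23)*22)*3 = -9*22*3 = -198*3 = -594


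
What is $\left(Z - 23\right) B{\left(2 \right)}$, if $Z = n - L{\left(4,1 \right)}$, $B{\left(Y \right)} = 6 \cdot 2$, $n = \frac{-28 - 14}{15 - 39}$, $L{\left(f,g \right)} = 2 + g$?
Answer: $-291$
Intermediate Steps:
$n = \frac{7}{4}$ ($n = - \frac{42}{-24} = \left(-42\right) \left(- \frac{1}{24}\right) = \frac{7}{4} \approx 1.75$)
$B{\left(Y \right)} = 12$
$Z = - \frac{5}{4}$ ($Z = \frac{7}{4} - \left(2 + 1\right) = \frac{7}{4} - 3 = - \frac{5}{4} \approx -1.25$)
$\left(Z - 23\right) B{\left(2 \right)} = \left(- \frac{5}{4} - 23\right) 12 = \left(- \frac{97}{4}\right) 12 = -291$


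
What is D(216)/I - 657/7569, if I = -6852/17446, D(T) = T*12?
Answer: -3169212259/480211 ≈ -6599.6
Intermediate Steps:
D(T) = 12*T
I = -3426/8723 (I = -6852*1/17446 = -3426/8723 ≈ -0.39275)
D(216)/I - 657/7569 = (12*216)/(-3426/8723) - 657/7569 = 2592*(-8723/3426) - 657*1/7569 = -3768336/571 - 73/841 = -3169212259/480211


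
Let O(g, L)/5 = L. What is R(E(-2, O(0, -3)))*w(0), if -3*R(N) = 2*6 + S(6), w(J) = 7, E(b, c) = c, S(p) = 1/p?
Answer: -511/18 ≈ -28.389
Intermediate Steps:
O(g, L) = 5*L
R(N) = -73/18 (R(N) = -(2*6 + 1/6)/3 = -(12 + 1/6)/3 = -1/3*73/6 = -73/18)
R(E(-2, O(0, -3)))*w(0) = -73/18*7 = -511/18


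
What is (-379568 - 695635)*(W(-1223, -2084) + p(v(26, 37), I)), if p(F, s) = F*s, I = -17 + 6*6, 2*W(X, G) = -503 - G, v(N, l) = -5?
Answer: -1495607373/2 ≈ -7.4780e+8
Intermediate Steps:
W(X, G) = -503/2 - G/2 (W(X, G) = (-503 - G)/2 = -503/2 - G/2)
I = 19 (I = -17 + 36 = 19)
(-379568 - 695635)*(W(-1223, -2084) + p(v(26, 37), I)) = (-379568 - 695635)*((-503/2 - ½*(-2084)) - 5*19) = -1075203*((-503/2 + 1042) - 95) = -1075203*(1581/2 - 95) = -1075203*1391/2 = -1495607373/2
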